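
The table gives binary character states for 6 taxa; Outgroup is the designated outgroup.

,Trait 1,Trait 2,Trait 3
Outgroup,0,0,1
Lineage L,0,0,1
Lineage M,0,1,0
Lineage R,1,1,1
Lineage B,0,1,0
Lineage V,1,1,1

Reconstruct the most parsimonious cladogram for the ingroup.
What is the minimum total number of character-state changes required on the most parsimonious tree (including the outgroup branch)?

Character polarity is set by the outgroup: the derived state is whichever differs from the outgroup's state, so for Trait 3 the derived state is '0', and for the remaining characters it is '1'.
Trait 1 (derived state '1') is shared by Lineage R and Lineage V — a synapomorphy uniting that clade.
Trait 2: derived state '1' in Lineage B, Lineage M, Lineage R, and Lineage V only — synapomorphy for {Lineage B, Lineage M, Lineage R, Lineage V}.
Only Lineage B and Lineage M show the derived state '0' for Trait 3, supporting them as a clade.
Most parsimonious ingroup topology: (Lineage L,((Lineage M,Lineage B),(Lineage R,Lineage V))).
Changes per character on this tree: Trait 1: 1; Trait 2: 1; Trait 3: 1.
Total = 3.

3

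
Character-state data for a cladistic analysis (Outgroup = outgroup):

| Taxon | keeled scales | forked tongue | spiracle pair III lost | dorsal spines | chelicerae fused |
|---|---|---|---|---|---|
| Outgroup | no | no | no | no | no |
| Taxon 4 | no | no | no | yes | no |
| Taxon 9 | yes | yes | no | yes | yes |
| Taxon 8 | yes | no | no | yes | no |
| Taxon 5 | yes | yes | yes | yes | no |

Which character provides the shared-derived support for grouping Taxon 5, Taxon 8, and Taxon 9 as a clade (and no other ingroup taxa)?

keeled scales

The outgroup has state 'no' for every character, so 'yes' is the derived state throughout.
keeled scales: derived state 'yes' in Taxon 5, Taxon 8, and Taxon 9 only — synapomorphy for {Taxon 5, Taxon 8, Taxon 9}.
forked tongue (derived state 'yes') is shared by Taxon 5 and Taxon 9 — a synapomorphy uniting that clade.
spiracle pair III lost (derived state 'yes') is unique to Taxon 5 (autapomorphy; uninformative for grouping).
All ingroup taxa share the derived state 'yes' for dorsal spines; it defines the ingroup but does not resolve relationships within it.
chelicerae fused: derived state 'yes' in Taxon 9 only — an autapomorphy, so it tells us nothing about relationships among taxa.
Most parsimonious ingroup topology: (Taxon 4,((Taxon 9,Taxon 5),Taxon 8)).
The clade {Taxon 5, Taxon 8, Taxon 9} is supported by keeled scales: its derived state 'yes' occurs in exactly those taxa and in no other taxon (including the outgroup).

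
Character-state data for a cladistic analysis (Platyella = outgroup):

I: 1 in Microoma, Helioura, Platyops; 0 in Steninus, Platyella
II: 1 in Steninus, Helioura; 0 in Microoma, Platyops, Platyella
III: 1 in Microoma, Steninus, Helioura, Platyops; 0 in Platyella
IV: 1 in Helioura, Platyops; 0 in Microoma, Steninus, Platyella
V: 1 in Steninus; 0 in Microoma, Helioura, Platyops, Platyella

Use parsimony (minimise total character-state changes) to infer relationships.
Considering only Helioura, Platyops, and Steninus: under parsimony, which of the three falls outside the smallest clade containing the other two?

Steninus

The outgroup has state '0' for every character, so '1' is the derived state throughout.
I (derived state '1') is shared by Helioura, Microoma, and Platyops — a synapomorphy uniting that clade.
II groups Helioura and Steninus, which is incompatible with the clades supported by the remaining characters; treating it as convergent (homoplasy) costs fewer steps than any alternative tree.
III (derived state '1') is shared by all ingroup taxa — unites the whole ingroup.
Only Helioura and Platyops show the derived state '1' for IV, supporting them as a clade.
V (derived state '1') is unique to Steninus (autapomorphy; uninformative for grouping).
Most parsimonious ingroup topology: (((Helioura,Platyops),Microoma),Steninus).
Platyops and Helioura share a more recent common ancestor with each other than either does with Steninus, so Steninus is the least closely related of the three.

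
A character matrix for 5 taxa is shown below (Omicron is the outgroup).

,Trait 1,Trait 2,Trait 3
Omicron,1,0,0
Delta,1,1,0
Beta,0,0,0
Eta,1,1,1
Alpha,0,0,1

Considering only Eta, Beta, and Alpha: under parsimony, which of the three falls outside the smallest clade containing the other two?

Eta

Character polarity is set by the outgroup: the derived state is whichever differs from the outgroup's state, so for Trait 1 the derived state is '0', and for the remaining characters it is '1'.
Trait 1 (derived state '0') is shared by Alpha and Beta — a synapomorphy uniting that clade.
Trait 2: derived state '1' in Delta and Eta only — synapomorphy for {Delta, Eta}.
Trait 3 groups Alpha and Eta, which is incompatible with the clades supported by the remaining characters; treating it as convergent (homoplasy) costs fewer steps than any alternative tree.
Most parsimonious ingroup topology: ((Delta,Eta),(Beta,Alpha)).
Alpha and Beta share a more recent common ancestor with each other than either does with Eta, so Eta is the least closely related of the three.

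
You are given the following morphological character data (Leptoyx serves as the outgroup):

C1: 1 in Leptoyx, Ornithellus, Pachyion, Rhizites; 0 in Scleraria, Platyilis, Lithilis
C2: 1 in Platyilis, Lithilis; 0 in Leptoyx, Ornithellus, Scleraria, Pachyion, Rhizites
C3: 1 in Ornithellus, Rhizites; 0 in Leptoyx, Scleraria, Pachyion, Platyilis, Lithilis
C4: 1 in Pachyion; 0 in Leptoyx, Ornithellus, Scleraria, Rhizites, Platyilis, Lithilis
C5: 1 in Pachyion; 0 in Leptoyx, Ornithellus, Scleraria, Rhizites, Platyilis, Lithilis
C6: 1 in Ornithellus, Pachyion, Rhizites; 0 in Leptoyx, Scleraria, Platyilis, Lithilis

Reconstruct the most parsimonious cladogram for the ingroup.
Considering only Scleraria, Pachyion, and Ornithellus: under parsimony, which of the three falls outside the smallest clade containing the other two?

Scleraria

Character polarity is set by the outgroup: the derived state is whichever differs from the outgroup's state, so for C1 the derived state is '0', and for the remaining characters it is '1'.
C1 (derived state '0') is shared by Lithilis, Platyilis, and Scleraria — a synapomorphy uniting that clade.
C2 (derived state '1') is shared by Lithilis and Platyilis — a synapomorphy uniting that clade.
C3 (derived state '1') is shared by Ornithellus and Rhizites — a synapomorphy uniting that clade.
C4 (derived state '1') is unique to Pachyion (autapomorphy; uninformative for grouping).
C5 (derived state '1') is unique to Pachyion (autapomorphy; uninformative for grouping).
C6: derived state '1' in Ornithellus, Pachyion, and Rhizites only — synapomorphy for {Ornithellus, Pachyion, Rhizites}.
Most parsimonious ingroup topology: (((Ornithellus,Rhizites),Pachyion),(Scleraria,(Platyilis,Lithilis))).
Pachyion and Ornithellus share a more recent common ancestor with each other than either does with Scleraria, so Scleraria is the least closely related of the three.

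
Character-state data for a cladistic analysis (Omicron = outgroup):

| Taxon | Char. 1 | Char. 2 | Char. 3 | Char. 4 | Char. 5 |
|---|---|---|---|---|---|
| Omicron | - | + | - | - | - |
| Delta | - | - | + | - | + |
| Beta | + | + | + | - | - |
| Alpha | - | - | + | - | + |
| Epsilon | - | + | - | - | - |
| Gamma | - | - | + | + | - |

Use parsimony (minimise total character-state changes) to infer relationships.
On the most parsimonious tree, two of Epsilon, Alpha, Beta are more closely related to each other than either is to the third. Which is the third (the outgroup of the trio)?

Character polarity is set by the outgroup: the derived state is whichever differs from the outgroup's state, so for Char. 2 the derived state is '-', and for the remaining characters it is '+'.
Char. 1: derived state '+' in Beta only — an autapomorphy, so it tells us nothing about relationships among taxa.
Only Alpha, Delta, and Gamma show the derived state '-' for Char. 2, supporting them as a clade.
Char. 3 (derived state '+') is shared by Alpha, Beta, Delta, and Gamma — a synapomorphy uniting that clade.
Char. 4: derived state '+' in Gamma only — an autapomorphy, so it tells us nothing about relationships among taxa.
Char. 5: derived state '+' in Alpha and Delta only — synapomorphy for {Alpha, Delta}.
Most parsimonious ingroup topology: ((((Delta,Alpha),Gamma),Beta),Epsilon).
Alpha and Beta share a more recent common ancestor with each other than either does with Epsilon, so Epsilon is the least closely related of the three.

Epsilon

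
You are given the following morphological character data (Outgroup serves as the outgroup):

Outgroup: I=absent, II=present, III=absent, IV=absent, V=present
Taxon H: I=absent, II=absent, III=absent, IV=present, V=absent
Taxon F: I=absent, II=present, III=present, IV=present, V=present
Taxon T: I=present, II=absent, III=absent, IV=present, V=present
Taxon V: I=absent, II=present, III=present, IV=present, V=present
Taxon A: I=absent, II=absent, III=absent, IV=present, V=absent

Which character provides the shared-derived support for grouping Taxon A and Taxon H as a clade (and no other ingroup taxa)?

Character polarity is set by the outgroup: the derived state is whichever differs from the outgroup's state, so for II, V the derived state is 'absent', and for the remaining characters it is 'present'.
I: derived state 'present' in Taxon T only — an autapomorphy, so it tells us nothing about relationships among taxa.
II: derived state 'absent' in Taxon A, Taxon H, and Taxon T only — synapomorphy for {Taxon A, Taxon H, Taxon T}.
III (derived state 'present') is shared by Taxon F and Taxon V — a synapomorphy uniting that clade.
IV (derived state 'present') is shared by all ingroup taxa — unites the whole ingroup.
V: derived state 'absent' in Taxon A and Taxon H only — synapomorphy for {Taxon A, Taxon H}.
Most parsimonious ingroup topology: (((Taxon H,Taxon A),Taxon T),(Taxon F,Taxon V)).
The clade {Taxon A, Taxon H} is supported by V: its derived state 'absent' occurs in exactly those taxa and in no other taxon (including the outgroup).

V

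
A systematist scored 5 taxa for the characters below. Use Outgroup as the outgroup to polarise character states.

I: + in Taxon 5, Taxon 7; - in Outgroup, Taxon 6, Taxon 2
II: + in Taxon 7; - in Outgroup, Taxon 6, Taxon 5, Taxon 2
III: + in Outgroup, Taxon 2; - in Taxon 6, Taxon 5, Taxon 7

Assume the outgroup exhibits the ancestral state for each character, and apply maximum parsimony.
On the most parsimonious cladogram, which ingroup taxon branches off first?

Character polarity is set by the outgroup: the derived state is whichever differs from the outgroup's state, so for III the derived state is '-', and for the remaining characters it is '+'.
Only Taxon 5 and Taxon 7 show the derived state '+' for I, supporting them as a clade.
II: derived state '+' in Taxon 7 only — an autapomorphy, so it tells us nothing about relationships among taxa.
III (derived state '-') is shared by Taxon 5, Taxon 6, and Taxon 7 — a synapomorphy uniting that clade.
Most parsimonious ingroup topology: ((Taxon 6,(Taxon 5,Taxon 7)),Taxon 2).
Taxon 2 is sister to the clade containing all other ingroup taxa, so it is the earliest-diverging (most basal) ingroup lineage.

Taxon 2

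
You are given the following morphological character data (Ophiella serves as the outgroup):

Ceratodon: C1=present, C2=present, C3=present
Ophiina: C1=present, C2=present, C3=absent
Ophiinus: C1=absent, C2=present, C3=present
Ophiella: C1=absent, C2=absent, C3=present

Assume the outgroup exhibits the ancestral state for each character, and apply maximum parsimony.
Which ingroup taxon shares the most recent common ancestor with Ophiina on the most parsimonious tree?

Character polarity is set by the outgroup: the derived state is whichever differs from the outgroup's state, so for C3 the derived state is 'absent', and for the remaining characters it is 'present'.
C1: derived state 'present' in Ceratodon and Ophiina only — synapomorphy for {Ceratodon, Ophiina}.
All ingroup taxa share the derived state 'present' for C2; it defines the ingroup but does not resolve relationships within it.
C3 (derived state 'absent') is unique to Ophiina (autapomorphy; uninformative for grouping).
Most parsimonious ingroup topology: (Ophiinus,(Ceratodon,Ophiina)).
Ophiina and Ceratodon form a cherry on this tree, so they are sister taxa.

Ceratodon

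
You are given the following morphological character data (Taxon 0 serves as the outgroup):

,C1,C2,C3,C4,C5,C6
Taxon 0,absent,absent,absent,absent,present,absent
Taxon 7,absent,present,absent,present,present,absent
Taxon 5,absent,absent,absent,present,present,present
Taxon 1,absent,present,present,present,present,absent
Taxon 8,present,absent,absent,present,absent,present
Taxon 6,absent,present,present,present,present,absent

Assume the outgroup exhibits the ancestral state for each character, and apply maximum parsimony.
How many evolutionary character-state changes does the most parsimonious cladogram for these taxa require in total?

6

Character polarity is set by the outgroup: the derived state is whichever differs from the outgroup's state, so for C5 the derived state is 'absent', and for the remaining characters it is 'present'.
C1 (derived state 'present') is unique to Taxon 8 (autapomorphy; uninformative for grouping).
C2 (derived state 'present') is shared by Taxon 1, Taxon 6, and Taxon 7 — a synapomorphy uniting that clade.
C3: derived state 'present' in Taxon 1 and Taxon 6 only — synapomorphy for {Taxon 1, Taxon 6}.
All ingroup taxa share the derived state 'present' for C4; it defines the ingroup but does not resolve relationships within it.
C5 (derived state 'absent') is unique to Taxon 8 (autapomorphy; uninformative for grouping).
C6: derived state 'present' in Taxon 5 and Taxon 8 only — synapomorphy for {Taxon 5, Taxon 8}.
Most parsimonious ingroup topology: ((Taxon 7,(Taxon 1,Taxon 6)),(Taxon 5,Taxon 8)).
Changes per character on this tree: C1: 1; C2: 1; C3: 1; C4: 1; C5: 1; C6: 1.
Total = 6.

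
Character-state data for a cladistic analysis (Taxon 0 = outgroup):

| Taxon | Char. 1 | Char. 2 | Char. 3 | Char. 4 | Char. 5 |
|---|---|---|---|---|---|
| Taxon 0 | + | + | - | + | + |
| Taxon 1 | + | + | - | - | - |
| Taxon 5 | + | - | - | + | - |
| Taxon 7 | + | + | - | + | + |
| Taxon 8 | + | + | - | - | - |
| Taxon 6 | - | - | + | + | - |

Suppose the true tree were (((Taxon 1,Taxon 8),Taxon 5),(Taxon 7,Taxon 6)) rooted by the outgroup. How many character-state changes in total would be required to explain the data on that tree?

Map each character onto (((Taxon 1,Taxon 8),Taxon 5),(Taxon 7,Taxon 6)) (rooted by Taxon 0) and count the minimum state changes it requires (Fitch parsimony):
Char. 1: 1; Char. 2: 2; Char. 3: 1; Char. 4: 1; Char. 5: 2.
Total tree length = 7.

7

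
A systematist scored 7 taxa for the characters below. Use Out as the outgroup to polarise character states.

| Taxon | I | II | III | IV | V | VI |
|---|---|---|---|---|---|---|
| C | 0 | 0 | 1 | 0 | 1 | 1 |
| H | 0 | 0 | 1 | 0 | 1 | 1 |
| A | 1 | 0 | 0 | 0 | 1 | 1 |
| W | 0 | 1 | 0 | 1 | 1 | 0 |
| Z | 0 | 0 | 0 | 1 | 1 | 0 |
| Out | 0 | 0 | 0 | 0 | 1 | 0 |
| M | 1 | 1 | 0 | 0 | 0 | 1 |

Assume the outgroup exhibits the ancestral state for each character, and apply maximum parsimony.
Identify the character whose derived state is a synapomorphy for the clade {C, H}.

III

Character polarity is set by the outgroup: the derived state is whichever differs from the outgroup's state, so for V the derived state is '0', and for the remaining characters it is '1'.
I: derived state '1' in A and M only — synapomorphy for {A, M}.
II (state '1') occurs in M and W but conflicts with the nesting implied by the other characters — most parsimoniously interpreted as homoplasy.
Only C and H show the derived state '1' for III, supporting them as a clade.
IV: derived state '1' in W and Z only — synapomorphy for {W, Z}.
V: derived state '0' in M only — an autapomorphy, so it tells us nothing about relationships among taxa.
VI (derived state '1') is shared by A, C, H, and M — a synapomorphy uniting that clade.
Most parsimonious ingroup topology: (((A,M),(C,H)),(W,Z)).
The clade {C, H} is supported by III: its derived state '1' occurs in exactly those taxa and in no other taxon (including the outgroup).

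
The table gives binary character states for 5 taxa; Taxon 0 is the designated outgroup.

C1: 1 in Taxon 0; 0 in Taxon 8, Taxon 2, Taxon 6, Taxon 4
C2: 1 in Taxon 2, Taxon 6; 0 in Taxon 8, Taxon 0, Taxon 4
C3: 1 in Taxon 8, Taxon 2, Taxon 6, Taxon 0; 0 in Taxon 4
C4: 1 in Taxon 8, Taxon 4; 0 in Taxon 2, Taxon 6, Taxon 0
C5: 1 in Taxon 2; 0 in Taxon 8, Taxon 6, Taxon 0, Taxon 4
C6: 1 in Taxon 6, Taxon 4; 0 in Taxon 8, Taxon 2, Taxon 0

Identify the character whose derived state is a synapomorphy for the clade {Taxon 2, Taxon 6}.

Character polarity is set by the outgroup: the derived state is whichever differs from the outgroup's state, so for C1, C3 the derived state is '0', and for the remaining characters it is '1'.
C1 (derived state '0') is shared by all ingroup taxa — unites the whole ingroup.
Only Taxon 2 and Taxon 6 show the derived state '1' for C2, supporting them as a clade.
C3 (derived state '0') is unique to Taxon 4 (autapomorphy; uninformative for grouping).
C4: derived state '1' in Taxon 4 and Taxon 8 only — synapomorphy for {Taxon 4, Taxon 8}.
C5: derived state '1' in Taxon 2 only — an autapomorphy, so it tells us nothing about relationships among taxa.
C6 (state '1') occurs in Taxon 4 and Taxon 6 but conflicts with the nesting implied by the other characters — most parsimoniously interpreted as homoplasy.
Most parsimonious ingroup topology: ((Taxon 2,Taxon 6),(Taxon 4,Taxon 8)).
The clade {Taxon 2, Taxon 6} is supported by C2: its derived state '1' occurs in exactly those taxa and in no other taxon (including the outgroup).

C2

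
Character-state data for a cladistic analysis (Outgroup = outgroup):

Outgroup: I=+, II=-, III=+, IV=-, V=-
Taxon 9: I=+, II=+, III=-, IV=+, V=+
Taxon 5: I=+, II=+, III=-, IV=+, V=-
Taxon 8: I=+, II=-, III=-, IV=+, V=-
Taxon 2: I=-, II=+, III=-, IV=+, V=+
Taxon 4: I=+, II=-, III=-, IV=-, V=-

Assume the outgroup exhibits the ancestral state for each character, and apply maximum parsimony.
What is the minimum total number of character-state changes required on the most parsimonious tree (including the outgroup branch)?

5

Character polarity is set by the outgroup: the derived state is whichever differs from the outgroup's state, so for I, III the derived state is '-', and for the remaining characters it is '+'.
I (derived state '-') is unique to Taxon 2 (autapomorphy; uninformative for grouping).
II (derived state '+') is shared by Taxon 2, Taxon 5, and Taxon 9 — a synapomorphy uniting that clade.
III (derived state '-') is shared by all ingroup taxa — unites the whole ingroup.
Only Taxon 2, Taxon 5, Taxon 8, and Taxon 9 show the derived state '+' for IV, supporting them as a clade.
V: derived state '+' in Taxon 2 and Taxon 9 only — synapomorphy for {Taxon 2, Taxon 9}.
Most parsimonious ingroup topology: ((Taxon 8,((Taxon 9,Taxon 2),Taxon 5)),Taxon 4).
Changes per character on this tree: I: 1; II: 1; III: 1; IV: 1; V: 1.
Total = 5.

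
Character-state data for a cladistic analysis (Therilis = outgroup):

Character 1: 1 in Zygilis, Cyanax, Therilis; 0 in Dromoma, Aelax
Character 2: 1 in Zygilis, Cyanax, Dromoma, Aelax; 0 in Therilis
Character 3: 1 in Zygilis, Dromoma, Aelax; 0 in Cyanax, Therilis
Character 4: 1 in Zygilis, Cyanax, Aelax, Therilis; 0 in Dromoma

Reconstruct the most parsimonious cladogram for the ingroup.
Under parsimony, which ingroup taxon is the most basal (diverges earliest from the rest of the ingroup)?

Character polarity is set by the outgroup: the derived state is whichever differs from the outgroup's state, so for Character 1, Character 4 the derived state is '0', and for the remaining characters it is '1'.
Character 1: derived state '0' in Aelax and Dromoma only — synapomorphy for {Aelax, Dromoma}.
All ingroup taxa share the derived state '1' for Character 2; it defines the ingroup but does not resolve relationships within it.
Only Aelax, Dromoma, and Zygilis show the derived state '1' for Character 3, supporting them as a clade.
Character 4 (derived state '0') is unique to Dromoma (autapomorphy; uninformative for grouping).
Most parsimonious ingroup topology: (Cyanax,((Dromoma,Aelax),Zygilis)).
Cyanax is sister to the clade containing all other ingroup taxa, so it is the earliest-diverging (most basal) ingroup lineage.

Cyanax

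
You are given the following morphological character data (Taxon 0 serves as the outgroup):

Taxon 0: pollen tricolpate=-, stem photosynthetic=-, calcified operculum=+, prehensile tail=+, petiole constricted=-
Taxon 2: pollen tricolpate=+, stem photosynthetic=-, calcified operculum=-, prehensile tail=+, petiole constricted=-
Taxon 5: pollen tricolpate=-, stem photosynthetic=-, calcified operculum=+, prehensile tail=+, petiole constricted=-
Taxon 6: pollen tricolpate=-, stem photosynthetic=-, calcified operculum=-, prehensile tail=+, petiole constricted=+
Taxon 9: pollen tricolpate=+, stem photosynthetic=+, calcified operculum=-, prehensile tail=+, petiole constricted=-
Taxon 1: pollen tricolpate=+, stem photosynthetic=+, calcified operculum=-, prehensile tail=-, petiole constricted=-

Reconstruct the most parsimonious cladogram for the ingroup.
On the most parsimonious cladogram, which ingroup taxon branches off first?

Character polarity is set by the outgroup: the derived state is whichever differs from the outgroup's state, so for calcified operculum, prehensile tail the derived state is '-', and for the remaining characters it is '+'.
pollen tricolpate: derived state '+' in Taxon 1, Taxon 2, and Taxon 9 only — synapomorphy for {Taxon 1, Taxon 2, Taxon 9}.
stem photosynthetic: derived state '+' in Taxon 1 and Taxon 9 only — synapomorphy for {Taxon 1, Taxon 9}.
calcified operculum: derived state '-' in Taxon 1, Taxon 2, Taxon 6, and Taxon 9 only — synapomorphy for {Taxon 1, Taxon 2, Taxon 6, Taxon 9}.
prehensile tail (derived state '-') is unique to Taxon 1 (autapomorphy; uninformative for grouping).
petiole constricted (derived state '+') is unique to Taxon 6 (autapomorphy; uninformative for grouping).
Most parsimonious ingroup topology: (((Taxon 2,(Taxon 9,Taxon 1)),Taxon 6),Taxon 5).
Taxon 5 is sister to the clade containing all other ingroup taxa, so it is the earliest-diverging (most basal) ingroup lineage.

Taxon 5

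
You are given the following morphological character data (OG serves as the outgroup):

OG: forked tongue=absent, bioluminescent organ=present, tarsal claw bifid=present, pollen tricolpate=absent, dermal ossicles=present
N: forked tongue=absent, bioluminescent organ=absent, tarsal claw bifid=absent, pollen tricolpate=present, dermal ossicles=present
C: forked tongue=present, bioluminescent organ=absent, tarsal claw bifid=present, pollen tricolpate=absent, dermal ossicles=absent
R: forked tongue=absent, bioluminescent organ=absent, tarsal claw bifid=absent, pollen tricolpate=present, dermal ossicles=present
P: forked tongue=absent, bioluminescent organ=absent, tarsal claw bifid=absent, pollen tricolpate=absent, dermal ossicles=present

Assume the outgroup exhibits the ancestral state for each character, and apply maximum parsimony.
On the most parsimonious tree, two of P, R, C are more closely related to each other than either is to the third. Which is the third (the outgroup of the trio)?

C

Character polarity is set by the outgroup: the derived state is whichever differs from the outgroup's state, so for bioluminescent organ, tarsal claw bifid, dermal ossicles the derived state is 'absent', and for the remaining characters it is 'present'.
forked tongue (derived state 'present') is unique to C (autapomorphy; uninformative for grouping).
All ingroup taxa share the derived state 'absent' for bioluminescent organ; it defines the ingroup but does not resolve relationships within it.
Only N, P, and R show the derived state 'absent' for tarsal claw bifid, supporting them as a clade.
Only N and R show the derived state 'present' for pollen tricolpate, supporting them as a clade.
dermal ossicles (derived state 'absent') is unique to C (autapomorphy; uninformative for grouping).
Most parsimonious ingroup topology: (((N,R),P),C).
R and P share a more recent common ancestor with each other than either does with C, so C is the least closely related of the three.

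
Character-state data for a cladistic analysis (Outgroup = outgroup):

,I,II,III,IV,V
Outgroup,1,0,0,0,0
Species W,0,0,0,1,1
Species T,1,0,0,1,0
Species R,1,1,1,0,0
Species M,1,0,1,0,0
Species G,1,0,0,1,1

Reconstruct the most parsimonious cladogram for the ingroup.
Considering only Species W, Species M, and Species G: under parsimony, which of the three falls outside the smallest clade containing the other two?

Character polarity is set by the outgroup: the derived state is whichever differs from the outgroup's state, so for I the derived state is '0', and for the remaining characters it is '1'.
I (derived state '0') is unique to Species W (autapomorphy; uninformative for grouping).
II: derived state '1' in Species R only — an autapomorphy, so it tells us nothing about relationships among taxa.
III (derived state '1') is shared by Species M and Species R — a synapomorphy uniting that clade.
IV: derived state '1' in Species G, Species T, and Species W only — synapomorphy for {Species G, Species T, Species W}.
V: derived state '1' in Species G and Species W only — synapomorphy for {Species G, Species W}.
Most parsimonious ingroup topology: (((Species W,Species G),Species T),(Species R,Species M)).
Species G and Species W share a more recent common ancestor with each other than either does with Species M, so Species M is the least closely related of the three.

Species M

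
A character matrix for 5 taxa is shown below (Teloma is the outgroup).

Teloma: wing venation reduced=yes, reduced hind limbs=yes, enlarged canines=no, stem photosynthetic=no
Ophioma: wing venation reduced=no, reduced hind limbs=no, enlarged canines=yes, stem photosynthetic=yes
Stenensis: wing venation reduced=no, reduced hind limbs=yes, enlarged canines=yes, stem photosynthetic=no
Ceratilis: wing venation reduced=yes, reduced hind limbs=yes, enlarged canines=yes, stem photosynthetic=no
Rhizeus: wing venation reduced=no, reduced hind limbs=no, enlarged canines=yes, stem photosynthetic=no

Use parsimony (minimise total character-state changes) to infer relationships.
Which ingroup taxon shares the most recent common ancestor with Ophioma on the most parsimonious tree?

Rhizeus

Character polarity is set by the outgroup: the derived state is whichever differs from the outgroup's state, so for wing venation reduced, reduced hind limbs the derived state is 'no', and for the remaining characters it is 'yes'.
wing venation reduced: derived state 'no' in Ophioma, Rhizeus, and Stenensis only — synapomorphy for {Ophioma, Rhizeus, Stenensis}.
Only Ophioma and Rhizeus show the derived state 'no' for reduced hind limbs, supporting them as a clade.
All ingroup taxa share the derived state 'yes' for enlarged canines; it defines the ingroup but does not resolve relationships within it.
stem photosynthetic: derived state 'yes' in Ophioma only — an autapomorphy, so it tells us nothing about relationships among taxa.
Most parsimonious ingroup topology: (((Ophioma,Rhizeus),Stenensis),Ceratilis).
Ophioma and Rhizeus form a cherry on this tree, so they are sister taxa.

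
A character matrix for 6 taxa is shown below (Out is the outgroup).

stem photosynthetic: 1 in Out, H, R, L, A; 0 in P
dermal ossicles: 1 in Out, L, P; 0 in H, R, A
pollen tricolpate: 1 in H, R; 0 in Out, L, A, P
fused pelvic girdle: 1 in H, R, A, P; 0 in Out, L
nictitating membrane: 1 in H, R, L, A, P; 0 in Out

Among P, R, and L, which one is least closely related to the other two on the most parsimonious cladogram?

Character polarity is set by the outgroup: the derived state is whichever differs from the outgroup's state, so for stem photosynthetic, dermal ossicles the derived state is '0', and for the remaining characters it is '1'.
stem photosynthetic (derived state '0') is unique to P (autapomorphy; uninformative for grouping).
dermal ossicles: derived state '0' in A, H, and R only — synapomorphy for {A, H, R}.
Only H and R show the derived state '1' for pollen tricolpate, supporting them as a clade.
fused pelvic girdle (derived state '1') is shared by A, H, P, and R — a synapomorphy uniting that clade.
All ingroup taxa share the derived state '1' for nictitating membrane; it defines the ingroup but does not resolve relationships within it.
Most parsimonious ingroup topology: (L,(P,((H,R),A))).
R and P share a more recent common ancestor with each other than either does with L, so L is the least closely related of the three.

L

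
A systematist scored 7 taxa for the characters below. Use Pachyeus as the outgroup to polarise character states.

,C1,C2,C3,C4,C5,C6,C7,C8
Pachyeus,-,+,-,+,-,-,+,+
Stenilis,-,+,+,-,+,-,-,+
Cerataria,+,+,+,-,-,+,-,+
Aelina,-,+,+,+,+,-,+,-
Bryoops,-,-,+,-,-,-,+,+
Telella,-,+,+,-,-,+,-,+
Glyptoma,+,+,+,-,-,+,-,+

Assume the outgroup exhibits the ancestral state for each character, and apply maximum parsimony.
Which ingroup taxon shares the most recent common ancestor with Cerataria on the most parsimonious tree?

Character polarity is set by the outgroup: the derived state is whichever differs from the outgroup's state, so for C2, C4, C7, C8 the derived state is '-', and for the remaining characters it is '+'.
Only Cerataria and Glyptoma show the derived state '+' for C1, supporting them as a clade.
C2 (derived state '-') is unique to Bryoops (autapomorphy; uninformative for grouping).
All ingroup taxa share the derived state '+' for C3; it defines the ingroup but does not resolve relationships within it.
Only Bryoops, Cerataria, Glyptoma, Stenilis, and Telella show the derived state '-' for C4, supporting them as a clade.
C5 (state '+') occurs in Aelina and Stenilis but conflicts with the nesting implied by the other characters — most parsimoniously interpreted as homoplasy.
C6 (derived state '+') is shared by Cerataria, Glyptoma, and Telella — a synapomorphy uniting that clade.
C7 (derived state '-') is shared by Cerataria, Glyptoma, Stenilis, and Telella — a synapomorphy uniting that clade.
C8 (derived state '-') is unique to Aelina (autapomorphy; uninformative for grouping).
Most parsimonious ingroup topology: (((Stenilis,((Cerataria,Glyptoma),Telella)),Bryoops),Aelina).
Cerataria and Glyptoma form a cherry on this tree, so they are sister taxa.

Glyptoma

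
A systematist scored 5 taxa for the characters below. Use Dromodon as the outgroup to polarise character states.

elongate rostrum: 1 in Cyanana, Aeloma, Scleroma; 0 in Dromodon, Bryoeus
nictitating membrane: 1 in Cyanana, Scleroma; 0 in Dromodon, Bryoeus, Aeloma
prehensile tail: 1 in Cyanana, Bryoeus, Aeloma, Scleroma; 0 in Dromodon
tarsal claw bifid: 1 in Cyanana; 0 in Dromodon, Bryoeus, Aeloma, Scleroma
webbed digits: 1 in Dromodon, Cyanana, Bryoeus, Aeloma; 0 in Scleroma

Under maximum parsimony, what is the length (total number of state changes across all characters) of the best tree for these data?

Character polarity is set by the outgroup: the derived state is whichever differs from the outgroup's state, so for webbed digits the derived state is '0', and for the remaining characters it is '1'.
Only Aeloma, Cyanana, and Scleroma show the derived state '1' for elongate rostrum, supporting them as a clade.
nictitating membrane: derived state '1' in Cyanana and Scleroma only — synapomorphy for {Cyanana, Scleroma}.
prehensile tail (derived state '1') is shared by all ingroup taxa — unites the whole ingroup.
tarsal claw bifid (derived state '1') is unique to Cyanana (autapomorphy; uninformative for grouping).
webbed digits (derived state '0') is unique to Scleroma (autapomorphy; uninformative for grouping).
Most parsimonious ingroup topology: (((Cyanana,Scleroma),Aeloma),Bryoeus).
Changes per character on this tree: elongate rostrum: 1; nictitating membrane: 1; prehensile tail: 1; tarsal claw bifid: 1; webbed digits: 1.
Total = 5.

5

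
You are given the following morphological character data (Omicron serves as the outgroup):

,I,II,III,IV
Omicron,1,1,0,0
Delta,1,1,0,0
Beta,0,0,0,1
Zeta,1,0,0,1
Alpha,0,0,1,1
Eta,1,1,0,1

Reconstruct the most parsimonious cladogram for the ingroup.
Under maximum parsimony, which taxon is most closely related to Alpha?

Character polarity is set by the outgroup: the derived state is whichever differs from the outgroup's state, so for I, II the derived state is '0', and for the remaining characters it is '1'.
Only Alpha and Beta show the derived state '0' for I, supporting them as a clade.
II: derived state '0' in Alpha, Beta, and Zeta only — synapomorphy for {Alpha, Beta, Zeta}.
III: derived state '1' in Alpha only — an autapomorphy, so it tells us nothing about relationships among taxa.
IV (derived state '1') is shared by Alpha, Beta, Eta, and Zeta — a synapomorphy uniting that clade.
Most parsimonious ingroup topology: (Delta,(((Beta,Alpha),Zeta),Eta)).
Alpha and Beta form a cherry on this tree, so they are sister taxa.

Beta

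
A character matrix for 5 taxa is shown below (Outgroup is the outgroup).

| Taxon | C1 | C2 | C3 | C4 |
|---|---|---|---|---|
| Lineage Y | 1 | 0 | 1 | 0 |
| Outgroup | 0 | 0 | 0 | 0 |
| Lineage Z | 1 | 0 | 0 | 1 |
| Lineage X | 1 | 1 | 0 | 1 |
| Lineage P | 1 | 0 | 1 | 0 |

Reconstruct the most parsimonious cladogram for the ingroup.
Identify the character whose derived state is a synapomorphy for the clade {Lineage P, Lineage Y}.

The outgroup has state '0' for every character, so '1' is the derived state throughout.
C1 (derived state '1') is shared by all ingroup taxa — unites the whole ingroup.
C2: derived state '1' in Lineage X only — an autapomorphy, so it tells us nothing about relationships among taxa.
C3 (derived state '1') is shared by Lineage P and Lineage Y — a synapomorphy uniting that clade.
C4: derived state '1' in Lineage X and Lineage Z only — synapomorphy for {Lineage X, Lineage Z}.
Most parsimonious ingroup topology: ((Lineage X,Lineage Z),(Lineage Y,Lineage P)).
The clade {Lineage P, Lineage Y} is supported by C3: its derived state '1' occurs in exactly those taxa and in no other taxon (including the outgroup).

C3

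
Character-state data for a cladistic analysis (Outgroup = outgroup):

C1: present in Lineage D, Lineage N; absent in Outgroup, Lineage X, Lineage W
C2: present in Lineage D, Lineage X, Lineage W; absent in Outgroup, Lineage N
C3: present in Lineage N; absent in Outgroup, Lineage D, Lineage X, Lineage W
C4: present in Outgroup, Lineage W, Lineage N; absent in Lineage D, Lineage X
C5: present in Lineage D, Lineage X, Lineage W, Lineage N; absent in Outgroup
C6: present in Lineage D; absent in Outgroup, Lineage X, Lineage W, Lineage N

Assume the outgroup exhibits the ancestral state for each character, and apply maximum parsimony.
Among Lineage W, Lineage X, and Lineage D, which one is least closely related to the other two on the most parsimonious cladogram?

Character polarity is set by the outgroup: the derived state is whichever differs from the outgroup's state, so for C4 the derived state is 'absent', and for the remaining characters it is 'present'.
C1 groups Lineage D and Lineage N, which is incompatible with the clades supported by the remaining characters; treating it as convergent (homoplasy) costs fewer steps than any alternative tree.
C2: derived state 'present' in Lineage D, Lineage W, and Lineage X only — synapomorphy for {Lineage D, Lineage W, Lineage X}.
C3 (derived state 'present') is unique to Lineage N (autapomorphy; uninformative for grouping).
Only Lineage D and Lineage X show the derived state 'absent' for C4, supporting them as a clade.
C5 (derived state 'present') is shared by all ingroup taxa — unites the whole ingroup.
C6 (derived state 'present') is unique to Lineage D (autapomorphy; uninformative for grouping).
Most parsimonious ingroup topology: (((Lineage D,Lineage X),Lineage W),Lineage N).
Lineage X and Lineage D share a more recent common ancestor with each other than either does with Lineage W, so Lineage W is the least closely related of the three.

Lineage W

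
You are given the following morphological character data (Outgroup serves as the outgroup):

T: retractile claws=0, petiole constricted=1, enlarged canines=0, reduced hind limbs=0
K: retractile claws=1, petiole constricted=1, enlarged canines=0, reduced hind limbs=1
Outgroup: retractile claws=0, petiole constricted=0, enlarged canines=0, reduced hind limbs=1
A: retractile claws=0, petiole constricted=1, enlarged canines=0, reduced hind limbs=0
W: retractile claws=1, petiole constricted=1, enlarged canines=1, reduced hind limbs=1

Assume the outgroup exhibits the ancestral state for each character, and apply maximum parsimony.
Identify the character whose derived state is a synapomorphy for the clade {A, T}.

Character polarity is set by the outgroup: the derived state is whichever differs from the outgroup's state, so for reduced hind limbs the derived state is '0', and for the remaining characters it is '1'.
retractile claws: derived state '1' in K and W only — synapomorphy for {K, W}.
All ingroup taxa share the derived state '1' for petiole constricted; it defines the ingroup but does not resolve relationships within it.
enlarged canines: derived state '1' in W only — an autapomorphy, so it tells us nothing about relationships among taxa.
reduced hind limbs (derived state '0') is shared by A and T — a synapomorphy uniting that clade.
Most parsimonious ingroup topology: ((A,T),(K,W)).
The clade {A, T} is supported by reduced hind limbs: its derived state '0' occurs in exactly those taxa and in no other taxon (including the outgroup).

reduced hind limbs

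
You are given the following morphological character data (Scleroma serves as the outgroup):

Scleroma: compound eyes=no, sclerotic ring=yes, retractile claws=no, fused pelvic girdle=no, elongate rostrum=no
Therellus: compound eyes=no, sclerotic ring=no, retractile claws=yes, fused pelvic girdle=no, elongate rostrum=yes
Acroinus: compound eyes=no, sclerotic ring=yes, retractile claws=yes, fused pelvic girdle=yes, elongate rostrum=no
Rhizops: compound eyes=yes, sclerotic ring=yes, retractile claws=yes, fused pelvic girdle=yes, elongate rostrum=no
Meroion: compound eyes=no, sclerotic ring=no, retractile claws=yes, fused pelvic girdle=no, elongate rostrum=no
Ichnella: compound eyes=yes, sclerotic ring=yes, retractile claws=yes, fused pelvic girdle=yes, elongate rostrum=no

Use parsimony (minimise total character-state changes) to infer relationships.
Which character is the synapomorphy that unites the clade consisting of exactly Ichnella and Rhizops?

compound eyes

Character polarity is set by the outgroup: the derived state is whichever differs from the outgroup's state, so for sclerotic ring the derived state is 'no', and for the remaining characters it is 'yes'.
compound eyes (derived state 'yes') is shared by Ichnella and Rhizops — a synapomorphy uniting that clade.
sclerotic ring (derived state 'no') is shared by Meroion and Therellus — a synapomorphy uniting that clade.
retractile claws (derived state 'yes') is shared by all ingroup taxa — unites the whole ingroup.
Only Acroinus, Ichnella, and Rhizops show the derived state 'yes' for fused pelvic girdle, supporting them as a clade.
elongate rostrum: derived state 'yes' in Therellus only — an autapomorphy, so it tells us nothing about relationships among taxa.
Most parsimonious ingroup topology: ((Therellus,Meroion),(Acroinus,(Rhizops,Ichnella))).
The clade {Ichnella, Rhizops} is supported by compound eyes: its derived state 'yes' occurs in exactly those taxa and in no other taxon (including the outgroup).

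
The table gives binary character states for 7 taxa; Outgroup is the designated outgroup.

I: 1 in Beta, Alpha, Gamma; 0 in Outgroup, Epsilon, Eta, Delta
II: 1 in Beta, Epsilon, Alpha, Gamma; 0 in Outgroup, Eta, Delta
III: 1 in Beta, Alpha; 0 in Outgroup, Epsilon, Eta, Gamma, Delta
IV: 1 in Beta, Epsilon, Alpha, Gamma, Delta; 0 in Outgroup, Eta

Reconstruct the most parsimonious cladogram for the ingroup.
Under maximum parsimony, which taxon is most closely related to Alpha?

Beta

The outgroup has state '0' for every character, so '1' is the derived state throughout.
I (derived state '1') is shared by Alpha, Beta, and Gamma — a synapomorphy uniting that clade.
II: derived state '1' in Alpha, Beta, Epsilon, and Gamma only — synapomorphy for {Alpha, Beta, Epsilon, Gamma}.
III: derived state '1' in Alpha and Beta only — synapomorphy for {Alpha, Beta}.
Only Alpha, Beta, Delta, Epsilon, and Gamma show the derived state '1' for IV, supporting them as a clade.
Most parsimonious ingroup topology: (((((Beta,Alpha),Gamma),Epsilon),Delta),Eta).
Alpha and Beta form a cherry on this tree, so they are sister taxa.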